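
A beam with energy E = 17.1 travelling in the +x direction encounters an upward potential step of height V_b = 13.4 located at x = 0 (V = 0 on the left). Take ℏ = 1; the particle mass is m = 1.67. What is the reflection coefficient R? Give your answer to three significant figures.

The wavenumbers are k₁ = √(2mE)/ℏ = 7.557 on the left and k₂ = √(2m(E − V_b))/ℏ = 3.515 on the right.
Matching ψ and ψ′ at x = 0 gives r = (k₁ − k₂)/(k₁ + k₂), so R = r² = 0.1333 and T = 1 − R = 0.8667.

R = 0.133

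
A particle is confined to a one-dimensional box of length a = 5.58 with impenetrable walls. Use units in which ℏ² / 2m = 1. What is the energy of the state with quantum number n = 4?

E = 5.07

The infinite-well eigenfunctions ψ_n = √(2/a) sin(nπx/a) vanish at both walls, giving E_n = n²π²ℏ²/(2ma²).
E_4 = 4² × π² / (2 × 0.5 × 5.58²) = 5.072.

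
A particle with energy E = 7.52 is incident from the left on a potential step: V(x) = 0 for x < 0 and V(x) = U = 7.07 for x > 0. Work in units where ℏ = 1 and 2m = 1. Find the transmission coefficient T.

The wavenumbers are k₁ = √(2mE)/ℏ = 2.742 on the left and k₂ = √(2m(E − U))/ℏ = 0.6708 on the right.
Continuity of ψ and ψ′ at the step yields the reflection amplitude r = (k₁ − k₂)/(k₁ + k₂) = 0.6069; thus R = |r|² = 0.3683, T = 0.6317.

T = 0.632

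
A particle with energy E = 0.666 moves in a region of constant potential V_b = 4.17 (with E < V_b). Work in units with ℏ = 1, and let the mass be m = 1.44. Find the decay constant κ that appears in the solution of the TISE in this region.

κ = 3.18

Since E < V_b the TISE in this region is ψ'' = κ²ψ with κ = √(2m(V_b − E))/ℏ.
κ = √(2 × 1.44 × 3.504) = 3.177.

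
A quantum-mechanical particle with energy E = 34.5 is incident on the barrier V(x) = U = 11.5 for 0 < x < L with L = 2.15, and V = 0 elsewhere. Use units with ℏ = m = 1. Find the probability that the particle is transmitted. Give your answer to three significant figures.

E > U: inside the barrier k₂ = √(2m(E − U))/ℏ = 6.782, k₂L = 14.58.
Matching at both interfaces gives T⁻¹ = 1 + U² sin²(k₂L) / [4E(E − U)] = 1.034, hence T = 0.967.

T = 0.967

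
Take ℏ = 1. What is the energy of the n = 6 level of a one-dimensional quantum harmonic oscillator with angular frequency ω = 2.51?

Using E_n = (n + ½)ℏω: E_6 = 6.5 × 2.51 = 16.32.

E = 16.3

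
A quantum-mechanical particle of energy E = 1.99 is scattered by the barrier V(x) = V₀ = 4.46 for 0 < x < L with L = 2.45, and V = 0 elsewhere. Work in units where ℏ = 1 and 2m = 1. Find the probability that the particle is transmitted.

T = 0.00179

Since E < V₀ the interior solution is evanescent with decay constant κ = √(2m(V₀ − E))/ℏ = 1.572.
κL = 3.850, sinh(κL) = 23.50.
The exact tunnelling result is T⁻¹ = 1 + V₀² sinh²(κL) / [4E(V₀ − E)] = 559.6, so T = 0.00179.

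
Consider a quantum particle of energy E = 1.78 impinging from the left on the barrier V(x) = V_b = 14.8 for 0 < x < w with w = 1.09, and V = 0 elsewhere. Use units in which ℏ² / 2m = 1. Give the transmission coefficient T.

T = 0.000649

E < V_b: inside the barrier ψ ∝ e^{±κx} with κ = √(2m(V_b − E))/ℏ = 3.608.
κw = 3.933, sinh(κw) = 25.52.
Matching ψ, ψ′ at both faces gives T = [1 + V_b² sinh²(κw) / (4E(V_b − E))]⁻¹ = 1/1540 = 0.000649.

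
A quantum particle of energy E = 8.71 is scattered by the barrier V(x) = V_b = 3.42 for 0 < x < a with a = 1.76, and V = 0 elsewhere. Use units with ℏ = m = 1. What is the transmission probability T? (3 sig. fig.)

T = 0.982

Above the barrier the interior wavenumber is k₂ = √(2m(E − V_b))/ℏ = 3.253, giving phase k₂a = 5.725.
Matching at both interfaces gives T⁻¹ = 1 + V_b² sin²(k₂a) / [4E(E − V_b)] = 1.018, hence T = 0.982.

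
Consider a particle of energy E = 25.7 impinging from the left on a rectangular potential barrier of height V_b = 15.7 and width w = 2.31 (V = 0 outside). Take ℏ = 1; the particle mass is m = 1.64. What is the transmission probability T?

T = 0.917

E > V_b: inside the barrier k₂ = √(2m(E − V_b))/ℏ = 5.727, k₂w = 13.23.
T = [1 + V_b² sin²(k₂w) / (4E(E − V_b))]⁻¹ = 1/1.091 = 0.917.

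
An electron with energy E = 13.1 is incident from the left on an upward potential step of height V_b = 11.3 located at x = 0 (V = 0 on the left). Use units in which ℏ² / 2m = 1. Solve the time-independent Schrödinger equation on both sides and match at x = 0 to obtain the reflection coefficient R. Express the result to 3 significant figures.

The wavenumbers are k₁ = √(2mE)/ℏ = 3.619 on the left and k₂ = √(2m(E − V_b))/ℏ = 1.342 on the right.
Continuity of ψ and ψ′ at the step yields the reflection amplitude r = (k₁ − k₂)/(k₁ + k₂) = 0.4591; thus R = |r|² = 0.2108, T = 0.7892.

R = 0.211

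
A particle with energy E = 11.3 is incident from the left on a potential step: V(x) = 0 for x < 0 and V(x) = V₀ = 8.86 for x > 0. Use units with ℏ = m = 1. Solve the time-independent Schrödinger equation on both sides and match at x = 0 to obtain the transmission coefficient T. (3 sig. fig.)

T = 0.866

On each side the TISE gives plane waves with k = √(2m(E − V))/ℏ: k₁ = √(2·1·11.3) = 4.754, k₂ = √(2·1·2.44) = 2.209.
Matching ψ and ψ′ at x = 0 gives r = (k₁ − k₂)/(k₁ + k₂), so R = r² = 0.1336 and T = 1 − R = 0.8664.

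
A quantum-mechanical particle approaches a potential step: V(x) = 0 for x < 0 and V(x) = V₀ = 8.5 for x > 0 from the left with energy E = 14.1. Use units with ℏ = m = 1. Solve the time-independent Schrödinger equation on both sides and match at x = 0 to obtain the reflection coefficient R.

The wavenumbers are k₁ = √(2mE)/ℏ = 5.310 on the left and k₂ = √(2m(E − V₀))/ℏ = 3.347 on the right.
Matching ψ and ψ′ at x = 0 gives r = (k₁ − k₂)/(k₁ + k₂), so R = r² = 0.05145 and T = 1 − R = 0.9485.

R = 0.0515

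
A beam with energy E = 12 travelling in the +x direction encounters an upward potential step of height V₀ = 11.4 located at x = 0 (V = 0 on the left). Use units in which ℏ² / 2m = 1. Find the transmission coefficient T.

T = 0.597

On each side the TISE gives plane waves with k = √(2m(E − V))/ℏ: k₁ = √(2·½·12) = 3.464, k₂ = √(2·½·0.6) = 0.7746.
Matching ψ and ψ′ at x = 0 gives r = (k₁ − k₂)/(k₁ + k₂), so R = r² = 0.4026 and T = 1 − R = 0.5974.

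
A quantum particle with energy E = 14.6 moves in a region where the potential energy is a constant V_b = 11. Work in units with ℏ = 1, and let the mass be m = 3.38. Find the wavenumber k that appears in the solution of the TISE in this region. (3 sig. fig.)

k = 4.93

With E > V_b the solution is oscillatory, ψ ∝ e^{±ikx} with k = √(2m(E − V_b))/ℏ.
k = √(2 × 3.38 × 3.6) = 4.933.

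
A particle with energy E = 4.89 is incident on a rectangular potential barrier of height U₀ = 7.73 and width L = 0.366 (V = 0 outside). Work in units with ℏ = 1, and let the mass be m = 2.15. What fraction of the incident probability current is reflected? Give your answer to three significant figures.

E < U₀: inside the barrier ψ ∝ e^{±κx} with κ = √(2m(U₀ − E))/ℏ = 3.495.
κL = 1.279, sinh(κL) = 1.657.
The exact tunnelling result is T⁻¹ = 1 + U₀² sinh²(κL) / [4E(U₀ − E)] = 3.955, so T = 0.253.
R = 1 − T = 0.747.

R = 0.747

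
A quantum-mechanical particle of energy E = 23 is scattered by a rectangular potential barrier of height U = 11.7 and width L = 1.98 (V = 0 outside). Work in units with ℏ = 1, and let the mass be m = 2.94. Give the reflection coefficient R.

R = 0.0225

Above the barrier the interior wavenumber is k₂ = √(2m(E − U))/ℏ = 8.151, giving phase k₂L = 16.14.
T = [1 + U² sin²(k₂L) / (4E(E − U))]⁻¹ = 1/1.023 = 0.977.
R = 1 − T = 0.0225.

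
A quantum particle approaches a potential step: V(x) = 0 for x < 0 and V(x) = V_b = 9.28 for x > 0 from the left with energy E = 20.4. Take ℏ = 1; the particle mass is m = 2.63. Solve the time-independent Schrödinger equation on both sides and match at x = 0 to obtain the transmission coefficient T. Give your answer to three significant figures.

T = 0.977

On each side the TISE gives plane waves with k = √(2m(E − V))/ℏ: k₁ = √(2·2.63·20.4) = 10.36, k₂ = √(2·2.63·11.12) = 7.648.
Continuity of ψ and ψ′ at the step yields the reflection amplitude r = (k₁ − k₂)/(k₁ + k₂) = 0.1505; thus R = |r|² = 0.02266, T = 0.9773.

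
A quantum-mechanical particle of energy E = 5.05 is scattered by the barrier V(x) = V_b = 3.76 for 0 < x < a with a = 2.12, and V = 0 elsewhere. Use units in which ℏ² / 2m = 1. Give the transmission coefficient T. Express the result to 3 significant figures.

T = 0.804

E > V_b: inside the barrier k₂ = √(2m(E − V_b))/ℏ = 1.136, k₂a = 2.408.
T = [1 + V_b² sin²(k₂a) / (4E(E − V_b))]⁻¹ = 1/1.243 = 0.804.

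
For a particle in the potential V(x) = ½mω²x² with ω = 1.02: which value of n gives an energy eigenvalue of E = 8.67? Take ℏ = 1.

E_n = ℏω(n + ½) ⇒ n = E/(ℏω) − ½ = 8.67/1.02 − 0.5 = 8.000 → n = 8.

n = 8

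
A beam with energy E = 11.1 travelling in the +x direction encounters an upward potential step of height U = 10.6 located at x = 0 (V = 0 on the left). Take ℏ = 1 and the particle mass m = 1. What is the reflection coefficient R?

The wavenumbers are k₁ = √(2mE)/ℏ = 4.712 on the left and k₂ = √(2m(E − U))/ℏ = 1.000 on the right.
Matching ψ and ψ′ at x = 0 gives r = (k₁ − k₂)/(k₁ + k₂), so R = r² = 0.4223 and T = 1 − R = 0.5777.

R = 0.422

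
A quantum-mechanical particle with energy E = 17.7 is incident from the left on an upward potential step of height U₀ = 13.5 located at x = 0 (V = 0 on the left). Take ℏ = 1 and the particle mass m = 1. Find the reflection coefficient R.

On each side the TISE gives plane waves with k = √(2m(E − V))/ℏ: k₁ = √(2·1·17.7) = 5.950, k₂ = √(2·1·4.2) = 2.898.
Matching ψ and ψ′ at x = 0 gives r = (k₁ − k₂)/(k₁ + k₂), so R = r² = 0.1189 and T = 1 − R = 0.8811.

R = 0.119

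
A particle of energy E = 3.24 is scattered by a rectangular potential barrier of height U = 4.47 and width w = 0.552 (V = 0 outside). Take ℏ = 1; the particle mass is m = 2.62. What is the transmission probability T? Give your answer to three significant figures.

Since E < U the interior solution is evanescent with decay constant κ = √(2m(U − E))/ℏ = 2.539.
κw = 1.401, sinh(κw) = 1.907.
The exact tunnelling result is T⁻¹ = 1 + U² sinh²(κw) / [4E(U − E)] = 5.560, so T = 0.180.

T = 0.180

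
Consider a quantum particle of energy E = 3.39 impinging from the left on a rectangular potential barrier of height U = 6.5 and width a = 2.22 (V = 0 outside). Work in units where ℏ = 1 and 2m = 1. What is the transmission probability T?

E < U: inside the barrier ψ ∝ e^{±κx} with κ = √(2m(U − E))/ℏ = 1.764.
κa = 3.915, sinh(κa) = 25.06.
Matching ψ, ψ′ at both faces gives T = [1 + U² sinh²(κa) / (4E(U − E))]⁻¹ = 1/630.4 = 0.00159.

T = 0.00159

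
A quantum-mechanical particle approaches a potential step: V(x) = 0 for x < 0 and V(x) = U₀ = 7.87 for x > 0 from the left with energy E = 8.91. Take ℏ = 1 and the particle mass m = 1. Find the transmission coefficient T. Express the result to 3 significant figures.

On each side the TISE gives plane waves with k = √(2m(E − V))/ℏ: k₁ = √(2·1·8.91) = 4.221, k₂ = √(2·1·1.04) = 1.442.
Matching ψ and ψ′ at x = 0 gives r = (k₁ − k₂)/(k₁ + k₂), so R = r² = 0.2408 and T = 1 − R = 0.7592.

T = 0.759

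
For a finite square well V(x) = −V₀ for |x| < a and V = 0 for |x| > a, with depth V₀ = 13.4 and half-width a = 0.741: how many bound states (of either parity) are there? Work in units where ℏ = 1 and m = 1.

The dimensionless depth is z₀ = a√(2mV₀)/ℏ = 0.741 × √(26.80) = 3.836.
The even/odd transcendental equations gain one root per π/2 in z₀, giving N = 1 + ⌊2z₀/π⌋ = 1 + ⌊2.442⌋ = 3.

N = 3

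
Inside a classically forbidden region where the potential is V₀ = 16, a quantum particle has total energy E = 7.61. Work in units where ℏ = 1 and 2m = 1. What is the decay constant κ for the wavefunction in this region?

κ = 2.90

Since E < V₀ the TISE in this region is ψ'' = κ²ψ with κ = √(2m(V₀ − E))/ℏ.
κ = √(2 × 0.5 × 8.39) = 2.897.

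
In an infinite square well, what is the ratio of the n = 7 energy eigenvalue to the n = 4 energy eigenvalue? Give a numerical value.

3.0625

E_n = n²π²ℏ²/(2mL²) so the ratio is n₂²/n₁² = 49/16 = 3.0625.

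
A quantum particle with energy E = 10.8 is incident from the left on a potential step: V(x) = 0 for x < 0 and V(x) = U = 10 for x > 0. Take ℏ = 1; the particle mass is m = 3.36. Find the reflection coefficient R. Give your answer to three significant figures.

R = 0.327

The wavenumbers are k₁ = √(2mE)/ℏ = 8.519 on the left and k₂ = √(2m(E − U))/ℏ = 2.319 on the right.
Continuity of ψ and ψ′ at the step yields the reflection amplitude r = (k₁ − k₂)/(k₁ + k₂) = 0.5721; thus R = |r|² = 0.3273, T = 0.6727.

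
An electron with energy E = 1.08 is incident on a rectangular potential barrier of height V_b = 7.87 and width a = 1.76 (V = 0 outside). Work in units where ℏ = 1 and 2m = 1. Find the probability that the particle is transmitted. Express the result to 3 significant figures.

T = 0.000197

E < V_b: inside the barrier ψ ∝ e^{±κx} with κ = √(2m(V_b − E))/ℏ = 2.606.
κa = 4.586, sinh(κa) = 49.05.
Matching ψ, ψ′ at both faces gives T = [1 + V_b² sinh²(κa) / (4E(V_b − E))]⁻¹ = 1/5082 = 0.000197.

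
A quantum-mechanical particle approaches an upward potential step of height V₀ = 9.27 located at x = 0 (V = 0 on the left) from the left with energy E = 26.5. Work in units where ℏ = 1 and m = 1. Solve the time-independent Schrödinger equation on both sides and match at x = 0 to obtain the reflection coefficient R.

The wavenumbers are k₁ = √(2mE)/ℏ = 7.280 on the left and k₂ = √(2m(E − V₀))/ℏ = 5.870 on the right.
Matching ψ and ψ′ at x = 0 gives r = (k₁ − k₂)/(k₁ + k₂), so R = r² = 0.01149 and T = 1 − R = 0.9885.

R = 0.0115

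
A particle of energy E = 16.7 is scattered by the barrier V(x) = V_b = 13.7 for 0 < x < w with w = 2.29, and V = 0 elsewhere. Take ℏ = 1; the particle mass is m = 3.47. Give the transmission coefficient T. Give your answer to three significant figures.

T = 0.594

E > V_b: inside the barrier k₂ = √(2m(E − V_b))/ℏ = 4.563, k₂w = 10.45.
T = [1 + V_b² sin²(k₂w) / (4E(E − V_b))]⁻¹ = 1/1.684 = 0.594.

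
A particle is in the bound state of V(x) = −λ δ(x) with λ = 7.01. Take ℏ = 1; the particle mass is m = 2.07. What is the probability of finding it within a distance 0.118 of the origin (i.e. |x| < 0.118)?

P = 0.967

The normalised bound state is ψ = √κ e^{−κ|x|} with κ = mλ/ℏ² = 14.51.
P(|x| < d) = ∫_{−d}^{d} κ e^{−2κ|x|} dx = 1 − e^{−2κd} = 1 − e^{−3.425} = 0.9674.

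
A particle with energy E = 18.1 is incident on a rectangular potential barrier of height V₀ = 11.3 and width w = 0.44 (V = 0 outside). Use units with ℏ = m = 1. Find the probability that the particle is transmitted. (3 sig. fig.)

E > V₀: inside the barrier k₂ = √(2m(E − V₀))/ℏ = 3.688, k₂w = 1.623.
T = [1 + V₀² sin²(k₂w) / (4E(E − V₀))]⁻¹ = 1/1.259 = 0.794.

T = 0.794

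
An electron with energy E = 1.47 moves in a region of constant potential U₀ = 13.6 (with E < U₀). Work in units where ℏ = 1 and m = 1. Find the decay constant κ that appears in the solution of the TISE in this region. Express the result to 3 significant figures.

κ = 4.93

Since E < U₀ the TISE in this region is ψ'' = κ²ψ with κ = √(2m(U₀ − E))/ℏ.
κ = √(2 × 1 × 12.13) = 4.925.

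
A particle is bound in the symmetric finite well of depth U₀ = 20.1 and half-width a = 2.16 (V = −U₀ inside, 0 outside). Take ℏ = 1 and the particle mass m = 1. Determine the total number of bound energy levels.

N = 9

Define the well-strength parameter z₀ = (a/ℏ)√(2mU₀) = 2.16 × √(2·1·20.1) = 13.70.
The even/odd transcendental equations gain one root per π/2 in z₀, giving N = 1 + ⌊2z₀/π⌋ = 1 + ⌊8.719⌋ = 9.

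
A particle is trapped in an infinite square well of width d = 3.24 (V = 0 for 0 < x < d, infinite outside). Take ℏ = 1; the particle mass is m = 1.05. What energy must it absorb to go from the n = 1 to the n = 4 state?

ΔE = 6.72

E_n = n²π²ℏ²/(2md²), so ΔE = (4² − 1²) π²ℏ²/(2md²).
ΔE = 15 × π² / (2 × 1.05 × 3.24²) = 6.716.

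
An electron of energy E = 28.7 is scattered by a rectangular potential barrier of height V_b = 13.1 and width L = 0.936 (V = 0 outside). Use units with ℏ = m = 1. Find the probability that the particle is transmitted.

Above the barrier the interior wavenumber is k₂ = √(2m(E − V_b))/ℏ = 5.586, giving phase k₂L = 5.228.
Matching at both interfaces gives T⁻¹ = 1 + V_b² sin²(k₂L) / [4E(E − V_b)] = 1.073, hence T = 0.932.

T = 0.932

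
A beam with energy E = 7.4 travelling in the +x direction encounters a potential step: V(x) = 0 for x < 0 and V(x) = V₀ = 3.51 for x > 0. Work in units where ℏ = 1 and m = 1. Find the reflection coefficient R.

The wavenumbers are k₁ = √(2mE)/ℏ = 3.847 on the left and k₂ = √(2m(E − V₀))/ℏ = 2.789 on the right.
Continuity of ψ and ψ′ at the step yields the reflection amplitude r = (k₁ − k₂)/(k₁ + k₂) = 0.1594; thus R = |r|² = 0.02541, T = 0.9746.

R = 0.0254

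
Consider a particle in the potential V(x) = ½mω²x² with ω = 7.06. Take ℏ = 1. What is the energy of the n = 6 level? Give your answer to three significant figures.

E = 45.9

Using E_n = (n + ½)ℏω: E_6 = 6.5 × 7.06 = 45.89.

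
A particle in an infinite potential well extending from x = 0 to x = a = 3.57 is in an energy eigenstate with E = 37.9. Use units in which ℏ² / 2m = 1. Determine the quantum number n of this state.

n = 7

For an infinite well E_n = n²π²ℏ²/(2ma²), so n = (a/πℏ)√(2mE).
n = (3.57/π) × √(2 × 0.5 × 37.9) = 6.996 → n = 7.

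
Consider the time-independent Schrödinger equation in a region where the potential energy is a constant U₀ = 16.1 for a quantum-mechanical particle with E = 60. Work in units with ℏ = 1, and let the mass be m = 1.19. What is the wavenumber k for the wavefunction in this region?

k = 10.2

With E > U₀ the solution is oscillatory, ψ ∝ e^{±ikx} with k = √(2m(E − U₀))/ℏ.
k = √(2 × 1.19 × 43.9) = 10.22.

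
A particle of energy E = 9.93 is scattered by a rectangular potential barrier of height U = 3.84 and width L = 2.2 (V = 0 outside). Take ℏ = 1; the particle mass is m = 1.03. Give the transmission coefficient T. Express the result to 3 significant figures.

T = 0.943

Above the barrier the interior wavenumber is k₂ = √(2m(E − U))/ℏ = 3.542, giving phase k₂L = 7.792.
T = [1 + U² sin²(k₂L) / (4E(E − U))]⁻¹ = 1/1.061 = 0.943.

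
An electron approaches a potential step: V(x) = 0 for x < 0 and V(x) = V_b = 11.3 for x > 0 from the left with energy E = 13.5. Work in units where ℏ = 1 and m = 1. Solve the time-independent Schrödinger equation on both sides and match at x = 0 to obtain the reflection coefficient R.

The wavenumbers are k₁ = √(2mE)/ℏ = 5.196 on the left and k₂ = √(2m(E − V_b))/ℏ = 2.098 on the right.
Continuity of ψ and ψ′ at the step yields the reflection amplitude r = (k₁ − k₂)/(k₁ + k₂) = 0.4248; thus R = |r|² = 0.1805, T = 0.8195.

R = 0.180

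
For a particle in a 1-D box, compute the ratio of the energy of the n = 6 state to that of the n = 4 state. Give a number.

2.25

Since E_n ∝ n², the ratio is (6/4)² = 2.25.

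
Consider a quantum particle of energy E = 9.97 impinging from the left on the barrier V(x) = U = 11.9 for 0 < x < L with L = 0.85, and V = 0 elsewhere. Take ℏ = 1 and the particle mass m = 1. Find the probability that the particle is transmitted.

Since E < U the interior solution is evanescent with decay constant κ = √(2m(U − E))/ℏ = 1.965.
κL = 1.670, sinh(κL) = 2.562.
The exact tunnelling result is T⁻¹ = 1 + U² sinh²(κL) / [4E(U − E)] = 13.08, so T = 0.0765.

T = 0.0765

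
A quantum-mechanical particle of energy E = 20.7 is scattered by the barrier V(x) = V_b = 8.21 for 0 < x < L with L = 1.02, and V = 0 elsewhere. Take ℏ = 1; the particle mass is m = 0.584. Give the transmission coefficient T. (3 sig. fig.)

T = 0.970

E > V_b: inside the barrier k₂ = √(2m(E − V_b))/ℏ = 3.819, k₂L = 3.896.
T = [1 + V_b² sin²(k₂L) / (4E(E − V_b))]⁻¹ = 1/1.031 = 0.970.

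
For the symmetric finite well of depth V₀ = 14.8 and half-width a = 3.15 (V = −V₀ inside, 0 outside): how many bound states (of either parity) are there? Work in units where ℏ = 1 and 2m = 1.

N = 8

The dimensionless depth is z₀ = a√(2mV₀)/ℏ = 3.15 × √(14.80) = 12.12.
The even/odd transcendental equations gain one root per π/2 in z₀, giving N = 1 + ⌊2z₀/π⌋ = 1 + ⌊7.715⌋ = 8.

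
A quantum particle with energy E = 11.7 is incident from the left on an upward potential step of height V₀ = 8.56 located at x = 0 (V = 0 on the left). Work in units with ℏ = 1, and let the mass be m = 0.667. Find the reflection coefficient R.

R = 0.101

The wavenumbers are k₁ = √(2mE)/ℏ = 3.951 on the left and k₂ = √(2m(E − V₀))/ℏ = 2.047 on the right.
Continuity of ψ and ψ′ at the step yields the reflection amplitude r = (k₁ − k₂)/(k₁ + k₂) = 0.3175; thus R = |r|² = 0.1008, T = 0.8992.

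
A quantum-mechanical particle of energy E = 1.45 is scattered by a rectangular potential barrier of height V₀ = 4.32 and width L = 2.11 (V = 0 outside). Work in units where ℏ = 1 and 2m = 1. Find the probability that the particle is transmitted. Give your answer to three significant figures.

T = 0.00280

Since E < V₀ the interior solution is evanescent with decay constant κ = √(2m(V₀ − E))/ℏ = 1.694.
κL = 3.575, sinh(κL) = 17.83.
Matching ψ, ψ′ at both faces gives T = [1 + V₀² sinh²(κL) / (4E(V₀ − E))]⁻¹ = 1/357.2 = 0.00280.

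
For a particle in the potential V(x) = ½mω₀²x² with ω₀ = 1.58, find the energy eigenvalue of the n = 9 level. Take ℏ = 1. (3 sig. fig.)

The oscillator eigenvalues are E_n = ℏω₀(n + ½), so E_9 = 1.58 × 9.5 = 15.01.

E = 15.0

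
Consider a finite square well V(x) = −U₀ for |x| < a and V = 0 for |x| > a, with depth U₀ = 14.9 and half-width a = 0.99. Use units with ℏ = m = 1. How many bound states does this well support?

N = 4

The dimensionless depth is z₀ = a√(2mU₀)/ℏ = 0.99 × √(29.80) = 5.404.
A new bound state (alternating even/odd) appears each time z₀ passes a multiple of π/2, so N = ⌊2z₀/π⌋ + 1 = ⌊3.441⌋ + 1 = 4.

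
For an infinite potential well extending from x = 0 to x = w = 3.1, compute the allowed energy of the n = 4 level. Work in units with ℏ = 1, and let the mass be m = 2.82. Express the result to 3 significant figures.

E = 2.91

Requiring ψ(0) = ψ(w) = 0 quantises k = nπ/w, hence E_n = ℏ²k²/2m = n²π²ℏ²/(2mw²).
E_4 = 4² × π² / (2 × 2.82 × 3.1²) = 2.914.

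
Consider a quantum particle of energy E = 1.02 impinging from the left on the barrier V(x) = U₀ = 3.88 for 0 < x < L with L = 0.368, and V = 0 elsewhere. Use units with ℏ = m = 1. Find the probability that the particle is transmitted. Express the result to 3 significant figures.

T = 0.438

E < U₀: inside the barrier ψ ∝ e^{±κx} with κ = √(2m(U₀ − E))/ℏ = 2.392.
κL = 0.8801, sinh(κL) = 0.9982.
Matching ψ, ψ′ at both faces gives T = [1 + U₀² sinh²(κL) / (4E(U₀ − E))]⁻¹ = 1/2.286 = 0.438.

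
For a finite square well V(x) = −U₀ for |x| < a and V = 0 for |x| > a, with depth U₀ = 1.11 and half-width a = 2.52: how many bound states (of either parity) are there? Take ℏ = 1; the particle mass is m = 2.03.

N = 4

The dimensionless depth is z₀ = a√(2mU₀)/ℏ = 2.52 × √(4.507) = 5.350.
A new bound state (alternating even/odd) appears each time z₀ passes a multiple of π/2, so N = ⌊2z₀/π⌋ + 1 = ⌊3.406⌋ + 1 = 4.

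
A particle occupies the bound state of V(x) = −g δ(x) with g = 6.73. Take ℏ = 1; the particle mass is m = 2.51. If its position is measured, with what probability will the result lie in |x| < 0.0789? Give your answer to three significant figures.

P = 0.930

The normalised bound state is ψ = √κ e^{−κ|x|} with κ = mg/ℏ² = 16.89.
P(|x| < d) = ∫_{−d}^{d} κ e^{−2κ|x|} dx = 1 − e^{−2κd} = 1 − e^{−2.666} = 0.9304.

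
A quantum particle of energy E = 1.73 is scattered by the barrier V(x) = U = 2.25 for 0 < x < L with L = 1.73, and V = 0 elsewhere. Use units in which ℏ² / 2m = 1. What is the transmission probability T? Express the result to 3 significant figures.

T = 0.218

Since E < U the interior solution is evanescent with decay constant κ = √(2m(U − E))/ℏ = 0.7211.
κL = 1.248, sinh(κL) = 1.597.
Matching ψ, ψ′ at both faces gives T = [1 + U² sinh²(κL) / (4E(U − E))]⁻¹ = 1/4.589 = 0.218.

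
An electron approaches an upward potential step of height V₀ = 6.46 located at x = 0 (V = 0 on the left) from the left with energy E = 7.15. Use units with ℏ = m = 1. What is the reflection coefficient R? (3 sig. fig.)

The wavenumbers are k₁ = √(2mE)/ℏ = 3.782 on the left and k₂ = √(2m(E − V₀))/ℏ = 1.175 on the right.
Continuity of ψ and ψ′ at the step yields the reflection amplitude r = (k₁ − k₂)/(k₁ + k₂) = 0.5260; thus R = |r|² = 0.2766, T = 0.7234.

R = 0.277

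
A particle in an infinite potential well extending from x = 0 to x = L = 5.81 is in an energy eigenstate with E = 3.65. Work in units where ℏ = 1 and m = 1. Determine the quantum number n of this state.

For an infinite well E_n = n²π²ℏ²/(2mL²), so n = (L/πℏ)√(2mE).
n = (5.81/π) × √(2 × 1 × 3.65) = 4.997 → n = 5.

n = 5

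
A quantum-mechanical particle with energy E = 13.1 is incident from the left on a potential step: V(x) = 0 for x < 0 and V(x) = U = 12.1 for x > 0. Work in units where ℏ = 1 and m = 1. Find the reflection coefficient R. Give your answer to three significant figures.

The wavenumbers are k₁ = √(2mE)/ℏ = 5.119 on the left and k₂ = √(2m(E − U))/ℏ = 1.414 on the right.
Matching ψ and ψ′ at x = 0 gives r = (k₁ − k₂)/(k₁ + k₂), so R = r² = 0.3215 and T = 1 − R = 0.6785.

R = 0.322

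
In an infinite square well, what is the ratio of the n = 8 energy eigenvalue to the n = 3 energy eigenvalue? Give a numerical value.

Since E_n ∝ n², the ratio is (8/3)² = 7.11111.

7.11111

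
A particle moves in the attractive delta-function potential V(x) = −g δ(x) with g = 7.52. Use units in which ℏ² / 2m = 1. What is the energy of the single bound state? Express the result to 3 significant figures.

E = -14.1

For x ≠ 0 the bound state is ψ ∝ e^{−κ|x|}; integrating the TISE across the delta gives the cusp condition 2κ = 2mg/ℏ², so κ = 3.760.
Then E = −ℏ²κ²/(2m) = −mg²/(2ℏ²) = -14.14.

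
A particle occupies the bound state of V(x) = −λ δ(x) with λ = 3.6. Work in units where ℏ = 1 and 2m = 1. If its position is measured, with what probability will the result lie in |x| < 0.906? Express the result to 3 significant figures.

The normalised bound state is ψ = √κ e^{−κ|x|} with κ = mλ/ℏ² = 1.800.
P(|x| < d) = ∫_{−d}^{d} κ e^{−2κ|x|} dx = 1 − e^{−2κd} = 1 − e^{−3.262} = 0.9617.

P = 0.962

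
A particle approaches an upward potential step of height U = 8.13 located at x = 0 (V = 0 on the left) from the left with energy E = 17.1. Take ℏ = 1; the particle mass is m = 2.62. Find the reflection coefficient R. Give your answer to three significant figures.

The wavenumbers are k₁ = √(2mE)/ℏ = 9.466 on the left and k₂ = √(2m(E − U))/ℏ = 6.856 on the right.
Continuity of ψ and ψ′ at the step yields the reflection amplitude r = (k₁ − k₂)/(k₁ + k₂) = 0.1599; thus R = |r|² = 0.02557, T = 0.9744.

R = 0.0256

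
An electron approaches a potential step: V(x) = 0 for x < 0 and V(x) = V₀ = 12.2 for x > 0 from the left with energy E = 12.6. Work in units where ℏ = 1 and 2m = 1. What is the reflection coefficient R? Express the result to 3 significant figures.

R = 0.487

The wavenumbers are k₁ = √(2mE)/ℏ = 3.550 on the left and k₂ = √(2m(E − V₀))/ℏ = 0.6325 on the right.
Continuity of ψ and ψ′ at the step yields the reflection amplitude r = (k₁ − k₂)/(k₁ + k₂) = 0.6975; thus R = |r|² = 0.4866, T = 0.5134.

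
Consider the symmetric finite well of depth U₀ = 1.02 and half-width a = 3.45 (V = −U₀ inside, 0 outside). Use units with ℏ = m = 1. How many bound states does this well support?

N = 4

Define the well-strength parameter z₀ = (a/ℏ)√(2mU₀) = 3.45 × √(2·1·1.02) = 4.928.
The even/odd transcendental equations gain one root per π/2 in z₀, giving N = 1 + ⌊2z₀/π⌋ = 1 + ⌊3.137⌋ = 4.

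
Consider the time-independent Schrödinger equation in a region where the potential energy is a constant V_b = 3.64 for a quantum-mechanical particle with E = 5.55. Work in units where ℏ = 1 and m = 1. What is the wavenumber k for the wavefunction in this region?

With E > V_b the solution is oscillatory, ψ ∝ e^{±ikx} with k = √(2m(E − V_b))/ℏ.
k = √(2 × 1 × 1.91) = 1.954.

k = 1.95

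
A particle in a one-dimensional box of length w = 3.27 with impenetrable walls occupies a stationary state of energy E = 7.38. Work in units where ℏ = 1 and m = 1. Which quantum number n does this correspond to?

For an infinite well E_n = n²π²ℏ²/(2mw²), so n = (w/πℏ)√(2mE).
n = (3.27/π) × √(2 × 1 × 7.38) = 3.999 → n = 4.

n = 4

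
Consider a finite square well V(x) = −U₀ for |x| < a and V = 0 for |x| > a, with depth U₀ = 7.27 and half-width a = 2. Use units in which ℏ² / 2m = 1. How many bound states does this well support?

The dimensionless depth is z₀ = a√(2mU₀)/ℏ = 2 × √(7.270) = 5.393.
The even/odd transcendental equations gain one root per π/2 in z₀, giving N = 1 + ⌊2z₀/π⌋ = 1 + ⌊3.433⌋ = 4.

N = 4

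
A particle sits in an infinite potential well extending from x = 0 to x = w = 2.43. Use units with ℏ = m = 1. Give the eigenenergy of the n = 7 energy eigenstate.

The infinite-well eigenfunctions ψ_n = √(2/w) sin(nπx/w) vanish at both walls, giving E_n = n²π²ℏ²/(2mw²).
E_7 = 7² × π² / (2 × 1 × 2.43²) = 40.95.

E = 40.9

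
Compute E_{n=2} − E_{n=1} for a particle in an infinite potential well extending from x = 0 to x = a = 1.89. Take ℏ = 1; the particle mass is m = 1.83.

ΔE = 2.26

E_n = n²π²ℏ²/(2ma²), so ΔE = (2² − 1²) π²ℏ²/(2ma²).
ΔE = 3 × π² / (2 × 1.83 × 1.89²) = 2.265.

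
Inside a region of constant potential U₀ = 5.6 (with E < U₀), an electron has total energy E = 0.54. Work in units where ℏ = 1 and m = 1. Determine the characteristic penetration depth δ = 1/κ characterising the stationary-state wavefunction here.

Since E < U₀ the TISE in this region is ψ'' = κ²ψ with κ = √(2m(U₀ − E))/ℏ.
κ = √(2 × 1 × 5.06) = 3.181. The penetration depth is δ = 1/κ = 0.314.

δ = 0.314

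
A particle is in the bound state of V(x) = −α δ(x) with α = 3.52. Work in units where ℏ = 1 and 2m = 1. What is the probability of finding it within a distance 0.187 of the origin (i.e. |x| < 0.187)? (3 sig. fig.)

The normalised bound state is ψ = √κ e^{−κ|x|} with κ = mα/ℏ² = 1.760.
P(|x| < d) = ∫_{−d}^{d} κ e^{−2κ|x|} dx = 1 − e^{−2κd} = 1 − e^{−0.6582} = 0.4822.

P = 0.482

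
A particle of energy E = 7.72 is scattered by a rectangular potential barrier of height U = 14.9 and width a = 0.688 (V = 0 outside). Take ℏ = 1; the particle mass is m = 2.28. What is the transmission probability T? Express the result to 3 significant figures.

E < U: inside the barrier ψ ∝ e^{±κx} with κ = √(2m(U − E))/ℏ = 5.722.
κa = 3.937, sinh(κa) = 25.62.
Matching ψ, ψ′ at both faces gives T = [1 + U² sinh²(κa) / (4E(U − E))]⁻¹ = 1/658.0 = 0.00152.

T = 0.00152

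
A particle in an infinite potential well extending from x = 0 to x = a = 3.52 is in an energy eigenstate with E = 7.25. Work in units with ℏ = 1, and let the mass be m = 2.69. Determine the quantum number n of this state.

For an infinite well E_n = n²π²ℏ²/(2ma²), so n = (a/πℏ)√(2mE).
n = (3.52/π) × √(2 × 2.69 × 7.25) = 6.998 → n = 7.

n = 7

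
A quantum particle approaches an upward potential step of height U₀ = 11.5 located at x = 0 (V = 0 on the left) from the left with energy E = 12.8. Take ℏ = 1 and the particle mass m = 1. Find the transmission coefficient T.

On each side the TISE gives plane waves with k = √(2m(E − V))/ℏ: k₁ = √(2·1·12.8) = 5.060, k₂ = √(2·1·1.3) = 1.612.
Matching ψ and ψ′ at x = 0 gives r = (k₁ − k₂)/(k₁ + k₂), so R = r² = 0.2669 and T = 1 − R = 0.7331.

T = 0.733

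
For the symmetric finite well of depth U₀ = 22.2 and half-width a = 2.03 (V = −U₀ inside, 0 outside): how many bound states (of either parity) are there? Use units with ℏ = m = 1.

The dimensionless depth is z₀ = a√(2mU₀)/ℏ = 2.03 × √(44.40) = 13.53.
The even/odd transcendental equations gain one root per π/2 in z₀, giving N = 1 + ⌊2z₀/π⌋ = 1 + ⌊8.611⌋ = 9.

N = 9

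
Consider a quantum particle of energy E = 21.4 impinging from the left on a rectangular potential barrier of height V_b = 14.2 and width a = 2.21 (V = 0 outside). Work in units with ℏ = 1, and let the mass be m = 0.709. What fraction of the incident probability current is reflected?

E > V_b: inside the barrier k₂ = √(2m(E − V_b))/ℏ = 3.195, k₂a = 7.061.
Matching at both interfaces gives T⁻¹ = 1 + V_b² sin²(k₂a) / [4E(E − V_b)] = 1.161, hence T = 0.861.
R = 1 − T = 0.139.

R = 0.139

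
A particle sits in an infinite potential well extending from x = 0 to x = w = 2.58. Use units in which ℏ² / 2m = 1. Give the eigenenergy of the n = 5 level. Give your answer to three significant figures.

E = 37.1

Requiring ψ(0) = ψ(w) = 0 quantises k = nπ/w, hence E_n = ℏ²k²/2m = n²π²ℏ²/(2mw²).
E_5 = 5² × π² / (2 × 0.5 × 2.58²) = 37.07.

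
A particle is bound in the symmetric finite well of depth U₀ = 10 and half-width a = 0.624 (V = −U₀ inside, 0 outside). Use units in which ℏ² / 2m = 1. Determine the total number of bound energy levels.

Define the well-strength parameter z₀ = (a/ℏ)√(2mU₀) = 0.624 × √(2·0.5·10) = 1.973.
The even/odd transcendental equations gain one root per π/2 in z₀, giving N = 1 + ⌊2z₀/π⌋ = 1 + ⌊1.256⌋ = 2.

N = 2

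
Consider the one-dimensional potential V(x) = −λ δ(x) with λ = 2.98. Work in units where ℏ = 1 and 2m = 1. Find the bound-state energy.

The bound state is ψ(x) = √κ e^{−κ|x|}. The derivative jump ψ'(0⁺) − ψ'(0⁻) = −(2mλ/ℏ²)ψ(0) fixes κ = mλ/ℏ² = 1.490.
Then E = −ℏ²κ²/(2m) = −mλ²/(2ℏ²) = -2.220.

E = -2.22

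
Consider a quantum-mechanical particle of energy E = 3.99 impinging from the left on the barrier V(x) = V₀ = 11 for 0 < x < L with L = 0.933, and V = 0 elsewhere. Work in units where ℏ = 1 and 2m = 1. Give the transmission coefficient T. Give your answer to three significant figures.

E < V₀: inside the barrier ψ ∝ e^{±κx} with κ = √(2m(V₀ − E))/ℏ = 2.648.
κL = 2.470, sinh(κL) = 5.870.
Matching ψ, ψ′ at both faces gives T = [1 + V₀² sinh²(κL) / (4E(V₀ − E))]⁻¹ = 1/38.27 = 0.0261.

T = 0.0261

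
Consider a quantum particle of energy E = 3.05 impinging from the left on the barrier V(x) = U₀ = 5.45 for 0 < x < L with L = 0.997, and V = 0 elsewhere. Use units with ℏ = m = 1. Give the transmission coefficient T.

E < U₀: inside the barrier ψ ∝ e^{±κx} with κ = √(2m(U₀ − E))/ℏ = 2.191.
κL = 2.184, sinh(κL) = 4.386.
Matching ψ, ψ′ at both faces gives T = [1 + U₀² sinh²(κL) / (4E(U₀ − E))]⁻¹ = 1/20.51 = 0.0487.

T = 0.0487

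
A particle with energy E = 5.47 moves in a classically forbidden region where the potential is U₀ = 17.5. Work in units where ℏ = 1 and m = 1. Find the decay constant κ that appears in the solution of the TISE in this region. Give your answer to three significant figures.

κ = 4.91

Since E < U₀ the TISE in this region is ψ'' = κ²ψ with κ = √(2m(U₀ − E))/ℏ.
κ = √(2 × 1 × 12.03) = 4.905.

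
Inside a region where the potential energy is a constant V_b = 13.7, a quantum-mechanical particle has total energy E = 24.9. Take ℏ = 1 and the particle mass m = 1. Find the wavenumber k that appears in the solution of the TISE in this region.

With E > V_b the solution is oscillatory, ψ ∝ e^{±ikx} with k = √(2m(E − V_b))/ℏ.
k = √(2 × 1 × 11.2) = 4.733.

k = 4.73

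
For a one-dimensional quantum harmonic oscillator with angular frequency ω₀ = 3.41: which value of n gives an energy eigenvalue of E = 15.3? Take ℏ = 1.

n = 4

Invert E_n = (n + ½)ℏω₀: n = E/ℏω₀ − ½ = 3.987, so n = 4.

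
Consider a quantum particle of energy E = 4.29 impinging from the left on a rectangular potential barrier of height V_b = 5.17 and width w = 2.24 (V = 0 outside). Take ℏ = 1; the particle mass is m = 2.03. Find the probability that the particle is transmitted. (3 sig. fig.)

Since E < V_b the interior solution is evanescent with decay constant κ = √(2m(V_b − E))/ℏ = 1.890.
κw = 4.234, sinh(κw) = 34.49.
The exact tunnelling result is T⁻¹ = 1 + V_b² sinh²(κw) / [4E(V_b − E)] = 2107, so T = 0.000475.

T = 0.000475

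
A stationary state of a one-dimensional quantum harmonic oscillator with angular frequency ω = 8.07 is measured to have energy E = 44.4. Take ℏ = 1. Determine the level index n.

n = 5

Invert E_n = (n + ½)ℏω: n = E/ℏω − ½ = 5.002, so n = 5.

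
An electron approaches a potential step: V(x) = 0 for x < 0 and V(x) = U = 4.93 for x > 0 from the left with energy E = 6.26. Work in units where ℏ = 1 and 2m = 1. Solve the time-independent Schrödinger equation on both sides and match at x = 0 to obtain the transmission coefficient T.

On each side the TISE gives plane waves with k = √(2m(E − V))/ℏ: k₁ = √(2·½·6.26) = 2.502, k₂ = √(2·½·1.33) = 1.153.
Continuity of ψ and ψ′ at the step yields the reflection amplitude r = (k₁ − k₂)/(k₁ + k₂) = 0.3690; thus R = |r|² = 0.1362, T = 0.8638.

T = 0.864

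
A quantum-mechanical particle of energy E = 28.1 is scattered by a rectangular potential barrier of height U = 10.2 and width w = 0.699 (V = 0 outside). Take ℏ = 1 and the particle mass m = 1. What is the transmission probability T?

E > U: inside the barrier k₂ = √(2m(E − U))/ℏ = 5.983, k₂w = 4.182.
Matching at both interfaces gives T⁻¹ = 1 + U² sin²(k₂w) / [4E(E − U)] = 1.038, hence T = 0.963.

T = 0.963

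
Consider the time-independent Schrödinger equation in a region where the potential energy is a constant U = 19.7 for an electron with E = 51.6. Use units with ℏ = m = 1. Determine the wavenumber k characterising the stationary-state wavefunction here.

With E > U the solution is oscillatory, ψ ∝ e^{±ikx} with k = √(2m(E − U))/ℏ.
k = √(2 × 1 × 31.9) = 7.987.

k = 7.99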